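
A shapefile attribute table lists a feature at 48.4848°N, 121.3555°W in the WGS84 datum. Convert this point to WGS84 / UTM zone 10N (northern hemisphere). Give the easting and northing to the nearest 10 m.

Zone 10 central meridian λ₀ = 6×10 − 183 = -123°; Δλ = +1.6445°.
Transverse Mercator on WGS84 with k₀ = 0.9996 gives E = 621516.568 m, N = 5371491.967 m.

E 621520 m, N 5371490 m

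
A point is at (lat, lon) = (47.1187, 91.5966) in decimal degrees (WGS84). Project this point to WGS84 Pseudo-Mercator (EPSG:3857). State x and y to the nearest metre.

Web Mercator is spherical with R = a = 6378137 m.
x = R·λ = 6378137 × 1.598662254 = 10196486.870 m.
y = R·ln tan(π/4 + φ/2) = 6378137 × 0.934672695 = 5961470.501 m.

x 10196487 m, y 5961471 m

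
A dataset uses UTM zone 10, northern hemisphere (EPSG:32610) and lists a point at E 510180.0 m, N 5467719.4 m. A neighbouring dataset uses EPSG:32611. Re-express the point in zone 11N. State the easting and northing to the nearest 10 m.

UTM 10N → geographic: φ = 49.36209964°, λ = -122.85980052°.
UTM 11N (λ₀ = -117°) forward: E = 74627.829 m, N = 5484243.010 m.

E 74630 m, N 5484240 m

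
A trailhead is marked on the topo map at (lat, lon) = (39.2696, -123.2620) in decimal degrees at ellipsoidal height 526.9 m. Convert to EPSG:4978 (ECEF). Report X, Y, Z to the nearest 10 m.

X -2712090 m, Y -4134740 m, Z 4015870 m

WGS84: a = 6378137 m, e² = 0.006694380; N(φ) = a/√(1−e²sin²φ) = 6386707.683 m.
X = (N+h)·cosφ·cosλ = -2712090.930 m; Y = (N+h)·cosφ·sinλ = -4134737.273 m; Z = (N(1−e²)+h)·sinφ = 4015866.476 m.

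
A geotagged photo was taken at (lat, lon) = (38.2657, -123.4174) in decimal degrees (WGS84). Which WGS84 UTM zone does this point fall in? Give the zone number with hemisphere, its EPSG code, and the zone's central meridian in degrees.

UTM zone = ⌊(λ + 180)/6⌋ + 1; -123.4174° ∈ [-126°, -120°) → zone 10.
Hemisphere: N (φ ≥ 0).
Central meridian λ₀ = 6×10 − 183 = -123°.
EPSG code: 32610.

Zone 10N (EPSG:32610), central meridian -123°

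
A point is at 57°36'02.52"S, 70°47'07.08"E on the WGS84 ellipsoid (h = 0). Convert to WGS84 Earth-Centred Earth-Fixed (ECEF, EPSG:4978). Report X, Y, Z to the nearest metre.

WGS84: a = 6378137 m, e² = 0.006694380; N(φ) = a/√(1−e²sin²φ) = 6393411.294 m.
X = (N+h)·cosφ·cosλ = 1127426.854 m; Y = (N+h)·cosφ·sinλ = 3234856.384 m; Z = (N(1−e²)+h)·sinφ = -5362040.096 m.

X 1127427 m, Y 3234856 m, Z -5362040 m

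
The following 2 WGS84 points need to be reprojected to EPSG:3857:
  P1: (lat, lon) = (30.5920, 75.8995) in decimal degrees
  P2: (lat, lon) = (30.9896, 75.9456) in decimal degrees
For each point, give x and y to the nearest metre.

Web Mercator: x = R·λ, y = R·ln tan(π/4+φ/2), R = 6378137 m.
P1 (30.5920°, 75.8995°) → (8449093.691, 3579875.166) m.
P2 (30.9896°, 75.9456°) → (8454225.520, 3631398.579) m.

P1: x 8449094 m, y 3579875 m; P2: x 8454226 m, y 3631399 m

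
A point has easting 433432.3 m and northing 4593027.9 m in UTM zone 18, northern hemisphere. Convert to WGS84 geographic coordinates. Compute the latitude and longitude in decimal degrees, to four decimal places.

lat 41.4861°, lon -75.7974°

Zone 18N: λ₀ = -75°, k₀ = 0.9996, false easting 500000 m.
Meridian distance M = (N − FN)/k₀ = 4594865.8 m.
Inverse transverse Mercator on WGS84 gives φ = 41.48609979°, λ = -75.79739989°.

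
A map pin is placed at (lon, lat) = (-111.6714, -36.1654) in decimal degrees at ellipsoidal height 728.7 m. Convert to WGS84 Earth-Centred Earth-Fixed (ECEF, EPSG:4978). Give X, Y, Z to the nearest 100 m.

WGS84: a = 6378137 m, e² = 0.006694380; N(φ) = a/√(1−e²sin²φ) = 6385584.533 m.
X = (N+h)·cosφ·cosλ = -1903940.802 m; Y = (N+h)·cosφ·sinλ = -4791352.345 m; Z = (N(1−e²)+h)·sinφ = -3743453.889 m.

X -1903900 m, Y -4791400 m, Z -3743500 m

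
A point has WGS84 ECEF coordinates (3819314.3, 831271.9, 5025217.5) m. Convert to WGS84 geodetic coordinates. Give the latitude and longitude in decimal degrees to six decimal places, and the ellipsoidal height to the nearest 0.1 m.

lat 52.309700°, lon 12.278900°, h 1607.0 m

λ = atan2(Y, X) = 12.27889966°; p = √(X²+Y²) = 3908730.6 m.
Bowring's method on WGS84 (a = 6378137 m, b = 6356752.314 m) gives φ = 52.30970037°, h = 1607.018 m.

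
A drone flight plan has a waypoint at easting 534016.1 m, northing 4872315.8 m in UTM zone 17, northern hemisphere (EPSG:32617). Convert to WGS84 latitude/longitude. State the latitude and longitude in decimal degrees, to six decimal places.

lat 44.003200°, lon -80.575699°

Zone 17N: λ₀ = -81°, k₀ = 0.9996, false easting 500000 m.
Meridian distance M = (N − FN)/k₀ = 4874265.5 m.
Inverse transverse Mercator on WGS84 gives φ = 44.00320038°, λ = -80.57569947°.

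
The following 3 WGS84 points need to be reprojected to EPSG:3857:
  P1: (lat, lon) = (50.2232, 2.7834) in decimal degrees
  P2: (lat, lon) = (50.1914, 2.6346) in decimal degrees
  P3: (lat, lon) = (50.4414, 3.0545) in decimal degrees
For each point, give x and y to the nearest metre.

Web Mercator: x = R·λ, y = R·ln tan(π/4+φ/2), R = 6378137 m.
P1 (50.2232°, 2.7834°) → (309846.671, 6485020.254) m.
P2 (50.1914°, 2.6346°) → (293282.330, 6479489.168) m.
P3 (50.4414°, 3.0545°) → (340025.385, 6523072.388) m.

P1: x 309847 m, y 6485020 m; P2: x 293282 m, y 6479489 m; P3: x 340025 m, y 6523072 m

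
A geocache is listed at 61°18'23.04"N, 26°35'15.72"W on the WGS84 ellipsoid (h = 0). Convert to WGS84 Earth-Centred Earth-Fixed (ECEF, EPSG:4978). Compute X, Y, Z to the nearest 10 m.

X 2745550 m, Y -1374130 m, Z 5571820 m

WGS84: a = 6378137 m, e² = 0.006694380; N(φ) = a/√(1−e²sin²φ) = 6394628.231 m.
X = (N+h)·cosφ·cosλ = 2745549.015 m; Y = (N+h)·cosφ·sinλ = -1374131.408 m; Z = (N(1−e²)+h)·sinφ = 5571815.372 m.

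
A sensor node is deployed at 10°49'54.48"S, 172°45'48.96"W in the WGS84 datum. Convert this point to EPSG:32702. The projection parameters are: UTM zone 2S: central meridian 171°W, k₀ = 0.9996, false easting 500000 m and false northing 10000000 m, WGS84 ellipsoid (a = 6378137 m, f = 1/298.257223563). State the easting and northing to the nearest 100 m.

E 307200 m, N 8802100 m

Zone 2 central meridian λ₀ = 6×2 − 183 = -171°; Δλ = -1.7636°.
Transverse Mercator on WGS84 with k₀ = 0.9996 gives E = 307200.669 m, N = 8802060.663 m.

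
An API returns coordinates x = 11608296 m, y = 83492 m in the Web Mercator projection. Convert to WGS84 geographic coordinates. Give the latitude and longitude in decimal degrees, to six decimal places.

lat 0.750000°, lon 104.279097°

R = 6378137 m. λ = x/R = 104.27909719°.
φ = 2·arctan(exp(y/R)) − 90° = 2·arctan(1.01318) − 90° = 0.74999998°.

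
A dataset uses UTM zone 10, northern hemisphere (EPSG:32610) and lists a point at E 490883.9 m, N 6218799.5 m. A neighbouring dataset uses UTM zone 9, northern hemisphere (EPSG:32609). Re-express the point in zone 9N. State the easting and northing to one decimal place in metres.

E 863746.5 m, N 6234236.2 m

UTM 10N → geographic: φ = 56.11419966°, λ = -123.14659938°.
UTM 9N (λ₀ = -129°) forward: E = 863746.509 m, N = 6234236.168 m.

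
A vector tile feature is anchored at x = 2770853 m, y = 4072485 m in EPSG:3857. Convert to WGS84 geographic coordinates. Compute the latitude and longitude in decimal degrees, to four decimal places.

R = 6378137 m. λ = x/R = 24.89099600°.
φ = 2·arctan(exp(y/R)) − 90° = 2·arctan(1.89365) − 90° = 34.32469941°.

lat 34.3247°, lon 24.8910°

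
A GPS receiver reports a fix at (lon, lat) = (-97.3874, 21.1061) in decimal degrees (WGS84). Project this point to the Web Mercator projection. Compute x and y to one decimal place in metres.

Web Mercator is spherical with R = a = 6378137 m.
x = R·λ = 6378137 × -1.699730780 = -10841115.778 m.
y = R·ln tan(π/4 + φ/2) = 6378137 × 0.376996353 = 2404534.385 m.

x -10841115.8 m, y 2404534.4 m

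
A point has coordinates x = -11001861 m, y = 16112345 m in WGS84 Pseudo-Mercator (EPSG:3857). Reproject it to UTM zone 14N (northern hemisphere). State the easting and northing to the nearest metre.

Web Mercator inverse (R = 6378137 m) → φ = 80.85630063°, λ = -98.83139890°.
UTM 14N forward: E = 502991.115 m, N = 8977168.793 m.

E 502991 m, N 8977169 m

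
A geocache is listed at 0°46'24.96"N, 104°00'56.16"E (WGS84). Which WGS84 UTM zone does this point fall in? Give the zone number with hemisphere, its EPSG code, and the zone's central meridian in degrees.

Zone 48N (EPSG:32648), central meridian 105°

UTM zone = ⌊(λ + 180)/6⌋ + 1; 104.0156° ∈ [102°, 108°) → zone 48.
Hemisphere: N (φ ≥ 0).
Central meridian λ₀ = 6×48 − 183 = 105°.
EPSG code: 32648.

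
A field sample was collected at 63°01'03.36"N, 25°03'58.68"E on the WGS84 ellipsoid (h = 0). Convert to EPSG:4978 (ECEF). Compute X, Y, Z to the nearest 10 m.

WGS84: a = 6378137 m, e² = 0.006694380; N(φ) = a/√(1−e²sin²φ) = 6395158.888 m.
X = (N+h)·cosφ·cosλ = 2628313.693 m; Y = (N+h)·cosφ·sinλ = 1229307.488 m; Z = (N(1−e²)+h)·sinφ = 5660868.462 m.

X 2628310 m, Y 1229310 m, Z 5660870 m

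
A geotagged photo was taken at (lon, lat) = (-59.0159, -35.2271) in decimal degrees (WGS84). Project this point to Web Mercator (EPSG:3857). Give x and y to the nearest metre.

x -6569620 m, y -4194786 m

Web Mercator is spherical with R = a = 6378137 m.
x = R·λ = 6378137 × -1.030021766 = -6569619.937 m.
y = R·ln tan(π/4 + φ/2) = 6378137 × -0.657682034 = -4194786.114 m.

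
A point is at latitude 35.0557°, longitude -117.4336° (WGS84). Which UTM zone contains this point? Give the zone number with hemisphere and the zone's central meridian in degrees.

UTM zone = ⌊(λ + 180)/6⌋ + 1; -117.4336° ∈ [-120°, -114°) → zone 11.
Hemisphere: N (φ ≥ 0).
Central meridian λ₀ = 6×11 − 183 = -117°.

Zone 11N, central meridian -117°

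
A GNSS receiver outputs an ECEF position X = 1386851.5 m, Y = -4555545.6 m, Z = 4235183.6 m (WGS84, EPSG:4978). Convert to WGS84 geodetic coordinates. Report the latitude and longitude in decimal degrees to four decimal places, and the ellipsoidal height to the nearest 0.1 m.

lat 41.8402°, lon -73.0681°, h 4177.5 m

λ = atan2(Y, X) = -73.06810023°; p = √(X²+Y²) = 4761969.4 m.
Bowring's method on WGS84 (a = 6378137 m, b = 6356752.314 m) gives φ = 41.84019961°, h = 4177.486 m.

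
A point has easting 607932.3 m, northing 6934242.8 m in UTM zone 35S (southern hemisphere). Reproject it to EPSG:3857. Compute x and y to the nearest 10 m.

x 3127500 m, y -3212690 m

Unproject from UTM 35S (λ₀ = 27°) → φ = -27.71179992°, λ = 28.09480019°.
Web Mercator (R = 6378137 m): x = 3127498.851 m, y = -3212686.704 m.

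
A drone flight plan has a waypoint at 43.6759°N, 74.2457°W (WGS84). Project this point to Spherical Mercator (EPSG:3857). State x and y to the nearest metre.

Web Mercator is spherical with R = a = 6378137 m.
x = R·λ = 6378137 × -1.295831920 = -8264993.518 m.
y = R·ln tan(π/4 + φ/2) = 6378137 × 0.849060343 = 5415423.187 m.

x -8264994 m, y 5415423 m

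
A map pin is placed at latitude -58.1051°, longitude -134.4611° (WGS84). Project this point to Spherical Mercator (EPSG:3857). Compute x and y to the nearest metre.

Web Mercator is spherical with R = a = 6378137 m.
x = R·λ = 6378137 × -2.346788911 = -14968141.184 m.
y = R·ln tan(π/4 + φ/2) = 6378137 × -1.252627255 = -7989428.245 m.

x -14968141 m, y -7989428 m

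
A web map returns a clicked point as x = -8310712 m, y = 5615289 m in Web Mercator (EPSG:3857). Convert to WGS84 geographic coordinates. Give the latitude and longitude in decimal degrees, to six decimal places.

R = 6378137 m. λ = x/R = -74.65639612°.
φ = 2·arctan(exp(y/R)) − 90° = 2·arctan(2.41186) − 90° = 44.96039727°.

lat 44.960397°, lon -74.656396°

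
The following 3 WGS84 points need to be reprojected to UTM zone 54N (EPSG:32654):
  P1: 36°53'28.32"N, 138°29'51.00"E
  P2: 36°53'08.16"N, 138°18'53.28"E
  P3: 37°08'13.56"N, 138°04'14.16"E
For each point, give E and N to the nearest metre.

P1: E 277001 m, N 4085727 m; P2: E 260699 m, N 4085549 m; P3: E 239791 m, N 4114099 m

UTM zone 54N: λ₀ = 141°, k₀ = 0.9996.
P1 (36.8912°, 138.4975°) → (277000.561, 4085727.435) m.
P2 (36.8856°, 138.3148°) → (260699.306, 4085548.865) m.
P3 (37.1371°, 138.0706°) → (239791.227, 4114099.435) m.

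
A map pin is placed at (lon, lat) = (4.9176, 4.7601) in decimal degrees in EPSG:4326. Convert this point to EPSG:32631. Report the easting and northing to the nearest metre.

E 712689 m, N 526442 m

Zone 31 central meridian λ₀ = 6×31 − 183 = 3°; Δλ = +1.9176°.
Transverse Mercator on WGS84 with k₀ = 0.9996 gives E = 712689.224 m, N = 526441.650 m.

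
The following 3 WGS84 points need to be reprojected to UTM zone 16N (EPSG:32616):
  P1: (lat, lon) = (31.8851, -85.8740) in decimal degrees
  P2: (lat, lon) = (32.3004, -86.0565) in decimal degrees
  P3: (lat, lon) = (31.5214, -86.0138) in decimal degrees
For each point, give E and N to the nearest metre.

P1: E 606492 m, N 3528253 m; P2: E 588829 m, N 3574124 m; P3: E 593635 m, N 3487810 m

UTM zone 16N: λ₀ = -87°, k₀ = 0.9996.
P1 (31.8851°, -85.8740°) → (606492.190, 3528252.789) m.
P2 (32.3004°, -86.0565°) → (588828.569, 3574124.397) m.
P3 (31.5214°, -86.0138°) → (593634.588, 3487809.825) m.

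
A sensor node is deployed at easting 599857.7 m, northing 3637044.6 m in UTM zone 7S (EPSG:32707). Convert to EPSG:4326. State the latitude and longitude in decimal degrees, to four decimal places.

Zone 7S: λ₀ = -141°, k₀ = 0.9996, false easting 500000 m, false northing 10000000 m.
Meridian distance M = (N − FN)/k₀ = -6365501.6 m.
Inverse transverse Mercator on WGS84 gives φ = -57.39840011°, λ = -139.33830053°.

lat -57.3984°, lon -139.3383°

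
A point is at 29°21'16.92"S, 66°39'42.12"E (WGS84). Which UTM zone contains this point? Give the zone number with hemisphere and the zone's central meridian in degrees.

Zone 42S, central meridian 69°

UTM zone = ⌊(λ + 180)/6⌋ + 1; 66.6617° ∈ [66°, 72°) → zone 42.
Hemisphere: S (φ < 0).
Central meridian λ₀ = 6×42 − 183 = 69°.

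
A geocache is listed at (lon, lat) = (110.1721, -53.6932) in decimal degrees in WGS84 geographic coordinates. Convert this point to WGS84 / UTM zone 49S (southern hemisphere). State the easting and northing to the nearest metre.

Zone 49 central meridian λ₀ = 6×49 − 183 = 111°; Δλ = -0.8279°.
Transverse Mercator on WGS84 with k₀ = 0.9996 gives E = 445333.855 m, N = 4050293.892 m.

E 445334 m, N 4050294 m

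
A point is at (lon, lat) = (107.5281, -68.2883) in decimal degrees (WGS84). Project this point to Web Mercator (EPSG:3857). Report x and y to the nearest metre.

x 11969973 m, y -10533208 m

Web Mercator is spherical with R = a = 6378137 m.
x = R·λ = 6378137 × 1.876719383 = 11969973.338 m.
y = R·ln tan(π/4 + φ/2) = 6378137 × -1.651455267 = -10533207.941 m.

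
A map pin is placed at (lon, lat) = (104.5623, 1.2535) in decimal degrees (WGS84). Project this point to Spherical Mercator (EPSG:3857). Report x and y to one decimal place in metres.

Web Mercator is spherical with R = a = 6378137 m.
x = R·λ = 6378137 × 1.824956408 = 11639821.992 m.
y = R·ln tan(π/4 + φ/2) = 6378137 × 0.021879448 = 139550.114 m.

x 11639822.0 m, y 139550.1 m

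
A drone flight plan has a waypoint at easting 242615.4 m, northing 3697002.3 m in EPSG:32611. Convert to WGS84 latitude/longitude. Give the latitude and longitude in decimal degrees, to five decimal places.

Zone 11N: λ₀ = -117°, k₀ = 0.9996, false easting 500000 m.
Meridian distance M = (N − FN)/k₀ = 3698481.7 m.
Inverse transverse Mercator on WGS84 gives φ = 33.38150024°, λ = -119.76679955°.

lat 33.38150°, lon -119.76680°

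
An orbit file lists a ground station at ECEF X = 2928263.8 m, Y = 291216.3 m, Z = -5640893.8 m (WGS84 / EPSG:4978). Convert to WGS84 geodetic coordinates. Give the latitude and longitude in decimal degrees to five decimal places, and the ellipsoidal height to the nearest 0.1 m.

lat -62.60760°, lon 5.67940°, h 1019.1 m

λ = atan2(Y, X) = 5.67939978°; p = √(X²+Y²) = 2942708.9 m.
Bowring's method on WGS84 (a = 6378137 m, b = 6356752.314 m) gives φ = -62.60759965°, h = 1019.126 m.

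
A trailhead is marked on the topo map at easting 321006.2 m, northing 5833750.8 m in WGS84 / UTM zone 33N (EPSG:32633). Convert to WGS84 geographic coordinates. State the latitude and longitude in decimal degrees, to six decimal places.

Zone 33N: λ₀ = 15°, k₀ = 0.9996, false easting 500000 m.
Meridian distance M = (N − FN)/k₀ = 5836085.2 m.
Inverse transverse Mercator on WGS84 gives φ = 52.62419990°, λ = 12.35550001°.

lat 52.624200°, lon 12.355500°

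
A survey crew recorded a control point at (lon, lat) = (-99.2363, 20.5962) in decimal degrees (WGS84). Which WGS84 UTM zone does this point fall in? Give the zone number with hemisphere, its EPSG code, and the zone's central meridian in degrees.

Zone 14N (EPSG:32614), central meridian -99°

UTM zone = ⌊(λ + 180)/6⌋ + 1; -99.2363° ∈ [-102°, -96°) → zone 14.
Hemisphere: N (φ ≥ 0).
Central meridian λ₀ = 6×14 − 183 = -99°.
EPSG code: 32614.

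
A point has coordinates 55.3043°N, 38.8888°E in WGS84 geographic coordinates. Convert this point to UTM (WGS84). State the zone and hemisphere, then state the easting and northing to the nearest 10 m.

Longitude 38.8888° lies in the 6° band [36°, 42°), giving zone 37; latitude is north of the equator, so 37N.
Zone 37 central meridian λ₀ = 6×37 − 183 = 39°; Δλ = -0.1112°.
Transverse Mercator on WGS84 with k₀ = 0.9996 gives E = 492940.637 m, N = 6128660.105 m.

Zone 37N: E 492940 m, N 6128660 m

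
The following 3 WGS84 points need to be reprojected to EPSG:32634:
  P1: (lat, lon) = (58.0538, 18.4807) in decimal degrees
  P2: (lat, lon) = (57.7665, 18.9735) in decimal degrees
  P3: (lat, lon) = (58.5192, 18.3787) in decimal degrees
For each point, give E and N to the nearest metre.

P1: E 351331 m, N 6437474 m; P2: E 379447 m, N 6404518 m; P3: E 347330 m, N 6489496 m

UTM zone 34N: λ₀ = 21°, k₀ = 0.9996.
P1 (58.0538°, 18.4807°) → (351330.657, 6437474.076) m.
P2 (57.7665°, 18.9735°) → (379447.273, 6404518.009) m.
P3 (58.5192°, 18.3787°) → (347330.357, 6489495.799) m.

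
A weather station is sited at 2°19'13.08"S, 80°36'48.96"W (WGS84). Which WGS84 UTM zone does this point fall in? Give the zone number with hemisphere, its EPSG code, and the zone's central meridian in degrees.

UTM zone = ⌊(λ + 180)/6⌋ + 1; -80.6136° ∈ [-84°, -78°) → zone 17.
Hemisphere: S (φ < 0).
Central meridian λ₀ = 6×17 − 183 = -81°.
EPSG code: 32717.

Zone 17S (EPSG:32717), central meridian -81°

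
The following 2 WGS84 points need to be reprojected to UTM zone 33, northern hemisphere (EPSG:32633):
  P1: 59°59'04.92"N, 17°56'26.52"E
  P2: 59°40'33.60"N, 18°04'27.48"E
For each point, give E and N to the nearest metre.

P1: E 664065 m, N 6653354 m; P2: E 673111 m, N 6619339 m

UTM zone 33N: λ₀ = 15°, k₀ = 0.9996.
P1 (59.9847°, 17.9407°) → (664065.176, 6653354.146) m.
P2 (59.6760°, 18.0743°) → (673110.531, 6619339.254) m.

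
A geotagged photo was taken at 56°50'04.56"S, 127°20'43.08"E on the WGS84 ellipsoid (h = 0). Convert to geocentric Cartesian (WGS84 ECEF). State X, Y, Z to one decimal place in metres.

X -2121596.4 m, Y 2780430.3 m, Z -5315846.3 m

WGS84: a = 6378137 m, e² = 0.006694380; N(φ) = a/√(1−e²sin²φ) = 6393149.560 m.
X = (N+h)·cosφ·cosλ = -2121596.390 m; Y = (N+h)·cosφ·sinλ = 2780430.257 m; Z = (N(1−e²)+h)·sinφ = -5315846.286 m.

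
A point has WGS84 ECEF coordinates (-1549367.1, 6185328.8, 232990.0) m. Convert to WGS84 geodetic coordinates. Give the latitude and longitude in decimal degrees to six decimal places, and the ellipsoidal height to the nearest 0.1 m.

λ = atan2(Y, X) = 104.06269953°; p = √(X²+Y²) = 6376427.7 m.
Bowring's method on WGS84 (a = 6378137 m, b = 6356752.314 m) gives φ = 2.10669964°, h = 2574.623 m.

lat 2.106700°, lon 104.062700°, h 2574.6 m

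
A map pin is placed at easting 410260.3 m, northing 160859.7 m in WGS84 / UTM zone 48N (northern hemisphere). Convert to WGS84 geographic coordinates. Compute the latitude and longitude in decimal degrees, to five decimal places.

lat 1.45520°, lon 104.19330°

Zone 48N: λ₀ = 105°, k₀ = 0.9996, false easting 500000 m.
Meridian distance M = (N − FN)/k₀ = 160924.1 m.
Inverse transverse Mercator on WGS84 gives φ = 1.45519987°, λ = 104.19330033°.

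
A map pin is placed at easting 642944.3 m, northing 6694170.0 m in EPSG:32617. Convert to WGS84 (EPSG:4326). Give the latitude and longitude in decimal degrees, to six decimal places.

lat 60.358700°, lon -78.408700°

Zone 17N: λ₀ = -81°, k₀ = 0.9996, false easting 500000 m.
Meridian distance M = (N − FN)/k₀ = 6696848.7 m.
Inverse transverse Mercator on WGS84 gives φ = 60.35869960°, λ = -78.40870021°.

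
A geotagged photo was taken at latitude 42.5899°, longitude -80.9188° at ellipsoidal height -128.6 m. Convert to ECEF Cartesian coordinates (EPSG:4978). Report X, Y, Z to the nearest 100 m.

WGS84: a = 6378137 m, e² = 0.006694380; N(φ) = a/√(1−e²sin²φ) = 6387936.996 m.
X = (N+h)·cosφ·cosλ = 742263.511 m; Y = (N+h)·cosφ·sinλ = -4643862.601 m; Z = (N(1−e²)+h)·sinφ = 4293985.181 m.

X 742300 m, Y -4643900 m, Z 4294000 m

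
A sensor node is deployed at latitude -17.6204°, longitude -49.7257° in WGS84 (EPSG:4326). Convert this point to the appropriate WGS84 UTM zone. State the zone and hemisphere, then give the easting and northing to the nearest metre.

Longitude -49.7257° lies in the 6° band [-54°, -48°), giving zone 22; latitude is south of the equator, so 22S.
Zone 22 central meridian λ₀ = 6×22 − 183 = -51°; Δλ = +1.2743°.
Transverse Mercator on WGS84 with k₀ = 0.9996 gives E = 635195.591 m, N = 8051355.957 m.

Zone 22S: E 635196 m, N 8051356 m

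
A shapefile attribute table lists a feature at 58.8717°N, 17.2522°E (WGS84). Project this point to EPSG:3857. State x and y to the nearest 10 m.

Web Mercator is spherical with R = a = 6378137 m.
x = R·λ = 6378137 × 0.301107693 = 1920506.119 m.
y = R·ln tan(π/4 + φ/2) = 6378137 × 1.278227146 = 8152707.854 m.

x 1920510 m, y 8152710 m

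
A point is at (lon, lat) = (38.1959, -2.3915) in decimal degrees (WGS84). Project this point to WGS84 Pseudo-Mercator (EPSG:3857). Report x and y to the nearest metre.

Web Mercator is spherical with R = a = 6378137 m.
x = R·λ = 6378137 × 0.666644216 = 4251948.138 m.
y = R·ln tan(π/4 + φ/2) = 6378137 × -0.041751674 = -266297.897 m.

x 4251948 m, y -266298 m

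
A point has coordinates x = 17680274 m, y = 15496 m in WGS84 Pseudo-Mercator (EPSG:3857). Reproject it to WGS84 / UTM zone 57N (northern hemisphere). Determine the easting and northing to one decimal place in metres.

E 480482.8 m, N 15386.2 m

Web Mercator inverse (R = 6378137 m) → φ = 0.13920280°, λ = 158.82460362°.
UTM 57N forward: E = 480482.800 m, N = 15386.165 m.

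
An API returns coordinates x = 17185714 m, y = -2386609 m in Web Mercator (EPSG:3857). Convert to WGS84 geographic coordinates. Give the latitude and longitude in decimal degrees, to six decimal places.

lat -20.955800°, lon 154.381896°

R = 6378137 m. λ = x/R = 154.38189555°.
φ = 2·arctan(exp(y/R)) − 90° = 2·arctan(0.68785) − 90° = -20.95580008°.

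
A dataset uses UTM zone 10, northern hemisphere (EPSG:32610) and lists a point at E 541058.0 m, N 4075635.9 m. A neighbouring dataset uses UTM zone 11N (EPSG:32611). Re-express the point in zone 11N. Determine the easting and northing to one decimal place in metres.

E 5767.3 m, N 4089883.4 m

UTM 10N → geographic: φ = 36.82570032°, λ = -122.53960024°.
UTM 11N (λ₀ = -117°) forward: E = 5767.329 m, N = 4089883.351 m.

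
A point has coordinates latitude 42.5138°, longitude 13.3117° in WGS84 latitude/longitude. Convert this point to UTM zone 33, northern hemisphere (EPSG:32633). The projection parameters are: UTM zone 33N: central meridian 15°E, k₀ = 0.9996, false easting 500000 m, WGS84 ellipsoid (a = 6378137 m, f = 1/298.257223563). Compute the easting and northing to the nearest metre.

Zone 33 central meridian λ₀ = 6×33 − 183 = 15°; Δλ = -1.6883°.
Transverse Mercator on WGS84 with k₀ = 0.9996 gives E = 361307.650 m, N = 4708206.475 m.

E 361308 m, N 4708206 m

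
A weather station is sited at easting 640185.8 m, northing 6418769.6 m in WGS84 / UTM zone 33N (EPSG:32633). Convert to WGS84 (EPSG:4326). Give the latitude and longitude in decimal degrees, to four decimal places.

Zone 33N: λ₀ = 15°, k₀ = 0.9996, false easting 500000 m.
Meridian distance M = (N − FN)/k₀ = 6421338.1 m.
Inverse transverse Mercator on WGS84 gives φ = 57.88869965°, λ = 17.36460069°.

lat 57.8887°, lon 17.3646°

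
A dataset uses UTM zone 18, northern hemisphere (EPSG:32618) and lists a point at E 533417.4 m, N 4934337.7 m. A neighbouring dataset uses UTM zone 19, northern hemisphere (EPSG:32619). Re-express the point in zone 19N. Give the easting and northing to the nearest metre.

UTM 18N → geographic: φ = 44.56159999°, λ = -74.57920020°.
UTM 19N (λ₀ = -69°) forward: E = 56922.465 m, N = 4949412.731 m.

E 56922 m, N 4949413 m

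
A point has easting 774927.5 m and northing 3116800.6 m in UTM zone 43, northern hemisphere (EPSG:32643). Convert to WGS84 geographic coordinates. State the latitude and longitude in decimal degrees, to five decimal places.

Zone 43N: λ₀ = 75°, k₀ = 0.9996, false easting 500000 m.
Meridian distance M = (N − FN)/k₀ = 3118047.8 m.
Inverse transverse Mercator on WGS84 gives φ = 28.14830016°, λ = 77.79940044°.

lat 28.14830°, lon 77.79940°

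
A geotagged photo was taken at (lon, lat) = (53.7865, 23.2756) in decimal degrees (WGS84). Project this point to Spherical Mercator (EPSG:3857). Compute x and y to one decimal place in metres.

Web Mercator is spherical with R = a = 6378137 m.
x = R·λ = 6378137 × 0.938751518 = 5987485.792 m.
y = R·ln tan(π/4 + φ/2) = 6378137 × 0.417893500 = 2665381.996 m.

x 5987485.8 m, y 2665382.0 m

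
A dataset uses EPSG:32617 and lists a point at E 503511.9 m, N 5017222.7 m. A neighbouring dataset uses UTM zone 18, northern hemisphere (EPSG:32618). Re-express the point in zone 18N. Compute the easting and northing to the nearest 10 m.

E 33170 m, N 5034500 m

UTM 17N → geographic: φ = 45.30849959°, λ = -80.95520033°.
UTM 18N (λ₀ = -75°) forward: E = 33173.724 m, N = 5034499.699 m.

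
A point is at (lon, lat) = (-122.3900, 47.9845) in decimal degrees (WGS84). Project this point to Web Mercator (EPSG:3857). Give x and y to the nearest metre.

x -13624392 m, y 6104277 m

Web Mercator is spherical with R = a = 6378137 m.
x = R·λ = 6378137 × -2.136108472 = -13624392.478 m.
y = R·ln tan(π/4 + φ/2) = 6378137 × 0.957062630 = 6104276.574 m.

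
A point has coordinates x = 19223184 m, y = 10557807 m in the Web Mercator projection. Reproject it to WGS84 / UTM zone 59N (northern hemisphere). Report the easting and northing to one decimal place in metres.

Web Mercator inverse (R = 6378137 m) → φ = 68.36990118°, λ = 172.68479997°.
UTM 59N forward: E = 569299.579 m, N = 7585053.144 m.

E 569299.6 m, N 7585053.1 m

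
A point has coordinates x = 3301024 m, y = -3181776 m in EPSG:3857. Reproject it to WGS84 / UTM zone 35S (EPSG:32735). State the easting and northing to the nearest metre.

Web Mercator inverse (R = 6378137 m) → φ = -27.46569786°, λ = 29.65360312°.
UTM 35S forward: E = 762238.769 m, N = 6959180.593 m.

E 762239 m, N 6959181 m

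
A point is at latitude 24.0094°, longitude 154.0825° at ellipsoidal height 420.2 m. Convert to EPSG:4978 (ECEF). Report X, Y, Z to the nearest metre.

WGS84: a = 6378137 m, e² = 0.006694380; N(φ) = a/√(1−e²sin²φ) = 6381674.382 m.
X = (N+h)·cosφ·cosλ = -5243560.666 m; Y = (N+h)·cosφ·sinλ = 2548115.723 m; Z = (N(1−e²)+h)·sinφ = 2579405.479 m.

X -5243561 m, Y 2548116 m, Z 2579405 m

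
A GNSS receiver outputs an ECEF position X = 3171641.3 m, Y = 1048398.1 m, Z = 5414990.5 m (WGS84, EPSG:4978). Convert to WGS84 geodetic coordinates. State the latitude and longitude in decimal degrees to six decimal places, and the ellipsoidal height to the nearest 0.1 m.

lat 58.501900°, lon 18.291500°, h -191.3 m

λ = atan2(Y, X) = 18.29149979°; p = √(X²+Y²) = 3340426.2 m.
Bowring's method on WGS84 (a = 6378137 m, b = 6356752.314 m) gives φ = 58.50190012°, h = -191.286 m.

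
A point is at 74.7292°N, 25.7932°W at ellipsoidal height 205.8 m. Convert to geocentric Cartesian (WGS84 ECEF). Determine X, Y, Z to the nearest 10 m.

WGS84: a = 6378137 m, e² = 0.006694380; N(φ) = a/√(1−e²sin²φ) = 6398098.189 m.
X = (N+h)·cosφ·cosλ = 1517299.309 m; Y = (N+h)·cosφ·sinλ = -733268.998 m; Z = (N(1−e²)+h)·sinφ = 6131072.213 m.

X 1517300 m, Y -733270 m, Z 6131070 m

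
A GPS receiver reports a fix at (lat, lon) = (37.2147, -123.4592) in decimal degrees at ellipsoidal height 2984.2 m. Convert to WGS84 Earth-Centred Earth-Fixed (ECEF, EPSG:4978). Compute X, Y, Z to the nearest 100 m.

WGS84: a = 6378137 m, e² = 0.006694380; N(φ) = a/√(1−e²sin²φ) = 6385960.503 m.
X = (N+h)·cosφ·cosλ = -2805230.296 m; Y = (N+h)·cosφ·sinλ = -4244805.051 m; Z = (N(1−e²)+h)·sinφ = 3838200.457 m.

X -2805200 m, Y -4244800 m, Z 3838200 m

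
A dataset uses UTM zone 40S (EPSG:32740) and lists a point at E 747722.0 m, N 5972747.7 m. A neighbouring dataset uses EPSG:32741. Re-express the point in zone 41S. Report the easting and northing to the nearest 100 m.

UTM 40S → geographic: φ = -36.35849988°, λ = 59.76079991°.
UTM 41S (λ₀ = 63°) forward: E = 209339.266 m, N = 5971413.607 m.

E 209300 m, N 5971400 m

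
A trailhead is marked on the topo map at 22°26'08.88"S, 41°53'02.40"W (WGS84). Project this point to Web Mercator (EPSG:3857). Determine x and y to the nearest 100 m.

Web Mercator is spherical with R = a = 6378137 m.
x = R·λ = 6378137 × -0.731013704 = -4662505.552 m.
y = R·ln tan(π/4 + φ/2) = 6378137 × -0.401987178 = -2563929.296 m.

x -4662500 m, y -2563900 m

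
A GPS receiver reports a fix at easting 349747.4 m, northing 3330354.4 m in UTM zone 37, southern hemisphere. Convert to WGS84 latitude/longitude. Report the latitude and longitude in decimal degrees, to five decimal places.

Zone 37S: λ₀ = 39°, k₀ = 0.9996, false easting 500000 m, false northing 10000000 m.
Meridian distance M = (N − FN)/k₀ = -6672314.5 m.
Inverse transverse Mercator on WGS84 gives φ = -60.13609974°, λ = 36.29459926°.

lat -60.13610°, lon 36.29460°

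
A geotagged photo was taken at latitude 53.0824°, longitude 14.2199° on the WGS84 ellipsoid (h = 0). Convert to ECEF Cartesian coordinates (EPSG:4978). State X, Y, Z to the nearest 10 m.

X 3721710 m, Y 943110 m, Z 5076060 m

WGS84: a = 6378137 m, e² = 0.006694380; N(φ) = a/√(1−e²sin²φ) = 6391827.139 m.
X = (N+h)·cosφ·cosλ = 3721714.831 m; Y = (N+h)·cosφ·sinλ = 943114.145 m; Z = (N(1−e²)+h)·sinφ = 5076056.911 m.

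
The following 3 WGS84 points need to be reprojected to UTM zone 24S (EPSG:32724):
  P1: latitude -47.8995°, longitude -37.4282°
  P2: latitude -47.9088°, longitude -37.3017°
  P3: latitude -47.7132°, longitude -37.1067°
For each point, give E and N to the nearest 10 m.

UTM zone 24S: λ₀ = -39°, k₀ = 0.9996.
P1 (-47.8995°, -37.4282°) → (617475.283, 4693674.115) m.
P2 (-47.9088°, -37.3017°) → (626906.802, 4692440.286) m.
P3 (-47.7132°, -37.1067°) → (642010.252, 4713839.530) m.

P1: E 617480 m, N 4693670 m; P2: E 626910 m, N 4692440 m; P3: E 642010 m, N 4713840 m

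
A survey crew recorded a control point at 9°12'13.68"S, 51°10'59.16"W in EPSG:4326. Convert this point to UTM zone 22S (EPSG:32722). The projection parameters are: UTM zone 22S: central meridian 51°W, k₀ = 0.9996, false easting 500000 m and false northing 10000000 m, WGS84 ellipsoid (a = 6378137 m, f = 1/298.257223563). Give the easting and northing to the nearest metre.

E 479886 m, N 8982611 m

Zone 22 central meridian λ₀ = 6×22 − 183 = -51°; Δλ = -0.1831°.
Transverse Mercator on WGS84 with k₀ = 0.9996 gives E = 479886.107 m, N = 8982610.997 m.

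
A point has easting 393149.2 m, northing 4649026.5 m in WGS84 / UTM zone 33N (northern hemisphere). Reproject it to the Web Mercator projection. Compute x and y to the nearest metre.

x 1526201 m, y 5158883 m

Unproject from UTM 33N (λ₀ = 15°) → φ = 41.98600015°, λ = 13.71010034°.
Web Mercator (R = 6378137 m): x = 1526201.388 m, y = 5158882.564 m.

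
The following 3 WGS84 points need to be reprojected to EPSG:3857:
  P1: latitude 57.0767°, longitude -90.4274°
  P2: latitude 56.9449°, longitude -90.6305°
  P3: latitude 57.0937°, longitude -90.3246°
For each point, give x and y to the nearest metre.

P1: x -10066332 m, y 7775812 m; P2: x -10088941 m, y 7748865 m; P3: x -10054888 m, y 7779294 m

Web Mercator: x = R·λ, y = R·ln tan(π/4+φ/2), R = 6378137 m.
P1 (57.0767°, -90.4274°) → (-10066332.122, 7775811.672) m.
P2 (56.9449°, -90.6305°) → (-10088941.110, 7748865.040) m.
P3 (57.0937°, -90.3246°) → (-10054888.478, 7779294.303) m.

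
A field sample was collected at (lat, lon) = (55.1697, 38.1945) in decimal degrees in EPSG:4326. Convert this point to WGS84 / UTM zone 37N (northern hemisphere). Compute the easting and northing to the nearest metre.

Zone 37 central meridian λ₀ = 6×37 − 183 = 39°; Δλ = -0.8055°.
Transverse Mercator on WGS84 with k₀ = 0.9996 gives E = 448691.634 m, N = 6113971.789 m.

E 448692 m, N 6113972 m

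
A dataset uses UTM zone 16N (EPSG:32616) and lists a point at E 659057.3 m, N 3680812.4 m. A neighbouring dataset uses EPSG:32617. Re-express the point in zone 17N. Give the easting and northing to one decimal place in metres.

E 100018.0 m, N 3687737.9 m

UTM 16N → geographic: φ = 33.25460010°, λ = -85.29249999°.
UTM 17N (λ₀ = -81°) forward: E = 100017.986 m, N = 3687737.903 m.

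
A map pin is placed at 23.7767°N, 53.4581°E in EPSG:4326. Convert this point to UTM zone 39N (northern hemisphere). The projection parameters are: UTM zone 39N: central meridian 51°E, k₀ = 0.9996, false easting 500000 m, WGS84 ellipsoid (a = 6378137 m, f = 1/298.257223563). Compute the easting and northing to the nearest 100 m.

E 750500 m, N 2631700 m

Zone 39 central meridian λ₀ = 6×39 − 183 = 51°; Δλ = +2.4581°.
Transverse Mercator on WGS84 with k₀ = 0.9996 gives E = 750497.719 m, N = 2631671.799 m.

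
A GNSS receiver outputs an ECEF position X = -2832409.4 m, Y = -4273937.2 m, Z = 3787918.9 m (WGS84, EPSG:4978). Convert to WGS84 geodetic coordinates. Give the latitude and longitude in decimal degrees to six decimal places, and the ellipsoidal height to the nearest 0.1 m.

λ = atan2(Y, X) = -123.53309970°; p = √(X²+Y²) = 5127288.0 m.
Bowring's method on WGS84 (a = 6378137 m, b = 6356752.314 m) gives φ = 36.64010013°, h = 4186.127 m.

lat 36.640100°, lon -123.533100°, h 4186.1 m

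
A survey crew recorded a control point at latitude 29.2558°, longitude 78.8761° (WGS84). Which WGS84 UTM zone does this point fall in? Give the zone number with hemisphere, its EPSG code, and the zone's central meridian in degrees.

Zone 44N (EPSG:32644), central meridian 81°

UTM zone = ⌊(λ + 180)/6⌋ + 1; 78.8761° ∈ [78°, 84°) → zone 44.
Hemisphere: N (φ ≥ 0).
Central meridian λ₀ = 6×44 − 183 = 81°.
EPSG code: 32644.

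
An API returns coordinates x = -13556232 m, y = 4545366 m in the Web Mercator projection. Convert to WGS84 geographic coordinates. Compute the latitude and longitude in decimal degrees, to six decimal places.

R = 6378137 m. λ = x/R = -121.77770401°.
φ = 2·arctan(exp(y/R)) − 90° = 2·arctan(2.03938) − 90° = 37.75850062°.

lat 37.758501°, lon -121.777704°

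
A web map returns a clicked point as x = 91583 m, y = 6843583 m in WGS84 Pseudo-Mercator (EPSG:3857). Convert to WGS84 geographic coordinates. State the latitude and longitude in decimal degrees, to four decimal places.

R = 6378137 m. λ = x/R = 0.82270409°.
φ = 2·arctan(exp(y/R)) − 90° = 2·arctan(2.92407) − 90° = 52.23970071°.

lat 52.2397°, lon 0.8227°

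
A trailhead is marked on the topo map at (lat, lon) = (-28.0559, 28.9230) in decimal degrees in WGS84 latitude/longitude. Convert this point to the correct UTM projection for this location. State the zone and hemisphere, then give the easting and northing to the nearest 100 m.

Zone 35S: E 689000 m, N 6895100 m

Longitude 28.9230° lies in the 6° band [24°, 30°), giving zone 35; latitude is south of the equator, so 35S.
Zone 35 central meridian λ₀ = 6×35 − 183 = 27°; Δλ = +1.9230°.
Transverse Mercator on WGS84 with k₀ = 0.9996 gives E = 688996.479 m, N = 6895113.198 m.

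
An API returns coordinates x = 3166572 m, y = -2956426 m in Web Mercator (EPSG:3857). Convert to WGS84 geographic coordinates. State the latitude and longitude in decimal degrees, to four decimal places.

R = 6378137 m. λ = x/R = 28.44580026°.
φ = 2·arctan(exp(y/R)) − 90° = 2·arctan(0.62906) − 90° = -25.65510056°.

lat -25.6551°, lon 28.4458°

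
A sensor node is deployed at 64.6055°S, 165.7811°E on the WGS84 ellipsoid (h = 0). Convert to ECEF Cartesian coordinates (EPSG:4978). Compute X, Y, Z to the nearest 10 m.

WGS84: a = 6378137 m, e² = 0.006694380; N(φ) = a/√(1−e²sin²φ) = 6395631.265 m.
X = (N+h)·cosφ·cosλ = -2658730.301 m; Y = (N+h)·cosφ·sinλ = 673695.454 m; Z = (N(1−e²)+h)·sinφ = -5738984.884 m.

X -2658730 m, Y 673700 m, Z -5738980 m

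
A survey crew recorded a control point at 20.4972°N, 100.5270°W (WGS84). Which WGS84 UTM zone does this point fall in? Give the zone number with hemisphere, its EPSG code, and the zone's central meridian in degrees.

UTM zone = ⌊(λ + 180)/6⌋ + 1; -100.5270° ∈ [-102°, -96°) → zone 14.
Hemisphere: N (φ ≥ 0).
Central meridian λ₀ = 6×14 − 183 = -99°.
EPSG code: 32614.

Zone 14N (EPSG:32614), central meridian -99°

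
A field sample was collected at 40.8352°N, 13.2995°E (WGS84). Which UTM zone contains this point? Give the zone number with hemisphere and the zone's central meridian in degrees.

UTM zone = ⌊(λ + 180)/6⌋ + 1; 13.2995° ∈ [12°, 18°) → zone 33.
Hemisphere: N (φ ≥ 0).
Central meridian λ₀ = 6×33 − 183 = 15°.

Zone 33N, central meridian 15°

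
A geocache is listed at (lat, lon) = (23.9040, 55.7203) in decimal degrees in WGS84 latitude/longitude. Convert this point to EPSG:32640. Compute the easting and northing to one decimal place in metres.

Zone 40 central meridian λ₀ = 6×40 − 183 = 57°; Δλ = -1.2797°.
Transverse Mercator on WGS84 with k₀ = 0.9996 gives E = 369736.641 m, N = 2644187.594 m.

E 369736.6 m, N 2644187.6 m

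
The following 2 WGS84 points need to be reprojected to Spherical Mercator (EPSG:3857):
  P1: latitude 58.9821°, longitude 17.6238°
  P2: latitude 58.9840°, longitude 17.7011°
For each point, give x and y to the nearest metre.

P1: x 1961872 m, y 8176519 m; P2: x 1970477 m, y 8176929 m

Web Mercator: x = R·λ, y = R·ln tan(π/4+φ/2), R = 6378137 m.
P1 (58.9821°, 17.6238°) → (1961872.442, 8176519.014) m.
P2 (58.9840°, 17.7011°) → (1970477.438, 8176929.475) m.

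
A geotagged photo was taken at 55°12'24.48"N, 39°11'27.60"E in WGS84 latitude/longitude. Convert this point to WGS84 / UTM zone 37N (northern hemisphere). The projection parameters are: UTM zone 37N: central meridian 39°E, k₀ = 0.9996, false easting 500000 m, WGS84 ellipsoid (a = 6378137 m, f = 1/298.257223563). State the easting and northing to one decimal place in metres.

Zone 37 central meridian λ₀ = 6×37 − 183 = 39°; Δλ = +0.1910°.
Transverse Mercator on WGS84 with k₀ = 0.9996 gives E = 512155.061 m, N = 6117820.949 m.

E 512155.1 m, N 6117820.9 m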